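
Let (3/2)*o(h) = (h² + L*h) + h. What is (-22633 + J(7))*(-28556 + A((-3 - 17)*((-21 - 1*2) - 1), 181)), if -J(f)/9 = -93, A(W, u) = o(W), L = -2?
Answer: -2718484304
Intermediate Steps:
o(h) = -2*h/3 + 2*h²/3 (o(h) = 2*((h² - 2*h) + h)/3 = 2*(h² - h)/3 = -2*h/3 + 2*h²/3)
A(W, u) = 2*W*(-1 + W)/3
J(f) = 837 (J(f) = -9*(-93) = 837)
(-22633 + J(7))*(-28556 + A((-3 - 17)*((-21 - 1*2) - 1), 181)) = (-22633 + 837)*(-28556 + 2*((-3 - 17)*((-21 - 1*2) - 1))*(-1 + (-3 - 17)*((-21 - 1*2) - 1))/3) = -21796*(-28556 + 2*(-20*((-21 - 2) - 1))*(-1 - 20*((-21 - 2) - 1))/3) = -21796*(-28556 + 2*(-20*(-23 - 1))*(-1 - 20*(-23 - 1))/3) = -21796*(-28556 + 2*(-20*(-24))*(-1 - 20*(-24))/3) = -21796*(-28556 + (⅔)*480*(-1 + 480)) = -21796*(-28556 + (⅔)*480*479) = -21796*(-28556 + 153280) = -21796*124724 = -2718484304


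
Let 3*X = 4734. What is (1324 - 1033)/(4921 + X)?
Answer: 3/67 ≈ 0.044776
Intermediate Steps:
X = 1578 (X = (1/3)*4734 = 1578)
(1324 - 1033)/(4921 + X) = (1324 - 1033)/(4921 + 1578) = 291/6499 = 291*(1/6499) = 3/67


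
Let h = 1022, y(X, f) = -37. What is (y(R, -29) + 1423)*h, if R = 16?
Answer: 1416492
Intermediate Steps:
(y(R, -29) + 1423)*h = (-37 + 1423)*1022 = 1386*1022 = 1416492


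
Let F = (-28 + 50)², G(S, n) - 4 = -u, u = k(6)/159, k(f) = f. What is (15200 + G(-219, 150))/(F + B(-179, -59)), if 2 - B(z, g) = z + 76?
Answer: 805810/31217 ≈ 25.813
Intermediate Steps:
B(z, g) = -74 - z (B(z, g) = 2 - (z + 76) = 2 - (76 + z) = 2 + (-76 - z) = -74 - z)
u = 2/53 (u = 6/159 = 6*(1/159) = 2/53 ≈ 0.037736)
G(S, n) = 210/53 (G(S, n) = 4 - 1*2/53 = 4 - 2/53 = 210/53)
F = 484 (F = 22² = 484)
(15200 + G(-219, 150))/(F + B(-179, -59)) = (15200 + 210/53)/(484 + (-74 - 1*(-179))) = 805810/(53*(484 + (-74 + 179))) = 805810/(53*(484 + 105)) = (805810/53)/589 = (805810/53)*(1/589) = 805810/31217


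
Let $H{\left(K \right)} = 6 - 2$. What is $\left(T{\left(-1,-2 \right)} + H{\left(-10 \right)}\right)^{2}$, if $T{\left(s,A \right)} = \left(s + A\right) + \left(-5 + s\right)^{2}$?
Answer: $1369$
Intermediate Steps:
$H{\left(K \right)} = 4$ ($H{\left(K \right)} = 6 - 2 = 4$)
$T{\left(s,A \right)} = A + s + \left(-5 + s\right)^{2}$ ($T{\left(s,A \right)} = \left(A + s\right) + \left(-5 + s\right)^{2} = A + s + \left(-5 + s\right)^{2}$)
$\left(T{\left(-1,-2 \right)} + H{\left(-10 \right)}\right)^{2} = \left(\left(-2 - 1 + \left(-5 - 1\right)^{2}\right) + 4\right)^{2} = \left(\left(-2 - 1 + \left(-6\right)^{2}\right) + 4\right)^{2} = \left(\left(-2 - 1 + 36\right) + 4\right)^{2} = \left(33 + 4\right)^{2} = 37^{2} = 1369$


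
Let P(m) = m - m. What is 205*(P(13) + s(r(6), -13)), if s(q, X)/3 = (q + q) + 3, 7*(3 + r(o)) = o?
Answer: -5535/7 ≈ -790.71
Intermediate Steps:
r(o) = -3 + o/7
P(m) = 0
s(q, X) = 9 + 6*q (s(q, X) = 3*((q + q) + 3) = 3*(2*q + 3) = 3*(3 + 2*q) = 9 + 6*q)
205*(P(13) + s(r(6), -13)) = 205*(0 + (9 + 6*(-3 + (1/7)*6))) = 205*(0 + (9 + 6*(-3 + 6/7))) = 205*(0 + (9 + 6*(-15/7))) = 205*(0 + (9 - 90/7)) = 205*(0 - 27/7) = 205*(-27/7) = -5535/7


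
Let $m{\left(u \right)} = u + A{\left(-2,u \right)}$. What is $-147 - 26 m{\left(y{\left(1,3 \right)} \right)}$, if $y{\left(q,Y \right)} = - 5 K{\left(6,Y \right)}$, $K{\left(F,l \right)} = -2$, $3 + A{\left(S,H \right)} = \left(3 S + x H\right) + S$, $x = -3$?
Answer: $659$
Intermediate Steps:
$A{\left(S,H \right)} = -3 - 3 H + 4 S$ ($A{\left(S,H \right)} = -3 + \left(\left(3 S - 3 H\right) + S\right) = -3 + \left(\left(- 3 H + 3 S\right) + S\right) = -3 - \left(- 4 S + 3 H\right) = -3 - 3 H + 4 S$)
$y{\left(q,Y \right)} = 10$ ($y{\left(q,Y \right)} = \left(-5\right) \left(-2\right) = 10$)
$m{\left(u \right)} = -11 - 2 u$ ($m{\left(u \right)} = u - \left(11 + 3 u\right) = -11 - 2 u$)
$-147 - 26 m{\left(y{\left(1,3 \right)} \right)} = -147 - 26 \left(-11 - 20\right) = -147 - -806 = -147 + 806 = 659$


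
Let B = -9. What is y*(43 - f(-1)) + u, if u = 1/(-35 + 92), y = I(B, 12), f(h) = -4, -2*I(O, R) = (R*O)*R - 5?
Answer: 3485381/114 ≈ 30574.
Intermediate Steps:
I(O, R) = 5/2 - O*R²/2 (I(O, R) = -((R*O)*R - 5)/2 = -((O*R)*R - 5)/2 = -(O*R² - 5)/2 = -(-5 + O*R²)/2 = 5/2 - O*R²/2)
y = 1301/2 (y = 5/2 - ½*(-9)*12² = 5/2 - ½*(-9)*144 = 5/2 + 648 = 1301/2 ≈ 650.50)
u = 1/57 ≈ 0.017544
y*(43 - f(-1)) + u = 1301*(43 - 1*(-4))/2 + 1/57 = 1301*(43 + 4)/2 + 1/57 = (1301/2)*47 + 1/57 = 61147/2 + 1/57 = 3485381/114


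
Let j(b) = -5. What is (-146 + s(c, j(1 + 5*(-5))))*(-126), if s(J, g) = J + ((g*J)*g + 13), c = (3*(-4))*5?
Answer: 213318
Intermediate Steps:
c = -60 (c = -12*5 = -60)
s(J, g) = 13 + J + J*g² (s(J, g) = J + ((J*g)*g + 13) = J + (J*g² + 13) = J + (13 + J*g²) = 13 + J + J*g²)
(-146 + s(c, j(1 + 5*(-5))))*(-126) = (-146 + (13 - 60 - 60*(-5)²))*(-126) = (-146 + (13 - 60 - 60*25))*(-126) = (-146 + (13 - 60 - 1500))*(-126) = (-146 - 1547)*(-126) = -1693*(-126) = 213318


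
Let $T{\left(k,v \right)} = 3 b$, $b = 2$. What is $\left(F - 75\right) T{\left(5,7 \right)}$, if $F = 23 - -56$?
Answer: $24$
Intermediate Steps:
$T{\left(k,v \right)} = 6$ ($T{\left(k,v \right)} = 3 \cdot 2 = 6$)
$F = 79$ ($F = 23 + 56 = 79$)
$\left(F - 75\right) T{\left(5,7 \right)} = \left(79 - 75\right) 6 = 4 \cdot 6 = 24$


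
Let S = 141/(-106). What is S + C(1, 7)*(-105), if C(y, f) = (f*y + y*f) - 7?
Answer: -78051/106 ≈ -736.33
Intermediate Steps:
C(y, f) = -7 + 2*f*y (C(y, f) = (f*y + f*y) - 7 = 2*f*y - 7 = -7 + 2*f*y)
S = -141/106 (S = 141*(-1/106) = -141/106 ≈ -1.3302)
S + C(1, 7)*(-105) = -141/106 + (-7 + 2*7*1)*(-105) = -141/106 + (-7 + 14)*(-105) = -141/106 + 7*(-105) = -141/106 - 735 = -78051/106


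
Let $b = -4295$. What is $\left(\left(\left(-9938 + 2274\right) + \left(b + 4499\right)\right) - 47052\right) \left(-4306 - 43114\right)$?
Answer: $2584959040$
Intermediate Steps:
$\left(\left(\left(-9938 + 2274\right) + \left(b + 4499\right)\right) - 47052\right) \left(-4306 - 43114\right) = \left(\left(\left(-9938 + 2274\right) + \left(-4295 + 4499\right)\right) - 47052\right) \left(-4306 - 43114\right) = \left(\left(-7664 + 204\right) - 47052\right) \left(-47420\right) = \left(-7460 - 47052\right) \left(-47420\right) = \left(-54512\right) \left(-47420\right) = 2584959040$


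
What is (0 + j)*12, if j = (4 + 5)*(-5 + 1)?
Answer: -432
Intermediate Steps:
j = -36 (j = 9*(-4) = -36)
(0 + j)*12 = (0 - 36)*12 = -36*12 = -432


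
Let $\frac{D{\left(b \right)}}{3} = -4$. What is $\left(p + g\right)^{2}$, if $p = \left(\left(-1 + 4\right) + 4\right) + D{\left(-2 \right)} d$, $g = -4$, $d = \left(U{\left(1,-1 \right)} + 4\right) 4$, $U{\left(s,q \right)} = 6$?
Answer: $227529$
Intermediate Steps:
$D{\left(b \right)} = -12$ ($D{\left(b \right)} = 3 \left(-4\right) = -12$)
$d = 40$ ($d = \left(6 + 4\right) 4 = 10 \cdot 4 = 40$)
$p = -473$ ($p = \left(\left(-1 + 4\right) + 4\right) - 480 = \left(3 + 4\right) - 480 = 7 - 480 = -473$)
$\left(p + g\right)^{2} = \left(-473 - 4\right)^{2} = \left(-477\right)^{2} = 227529$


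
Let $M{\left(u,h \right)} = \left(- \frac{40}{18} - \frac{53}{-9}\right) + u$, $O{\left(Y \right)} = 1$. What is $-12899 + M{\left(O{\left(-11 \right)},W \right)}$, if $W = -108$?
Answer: $- \frac{38683}{3} \approx -12894.0$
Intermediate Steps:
$M{\left(u,h \right)} = \frac{11}{3} + u$ ($M{\left(u,h \right)} = \left(\left(-40\right) \frac{1}{18} - - \frac{53}{9}\right) + u = \left(- \frac{20}{9} + \frac{53}{9}\right) + u = \frac{11}{3} + u$)
$-12899 + M{\left(O{\left(-11 \right)},W \right)} = -12899 + \left(\frac{11}{3} + 1\right) = -12899 + \frac{14}{3} = - \frac{38683}{3}$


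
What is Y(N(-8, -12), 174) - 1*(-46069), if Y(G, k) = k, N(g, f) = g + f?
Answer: 46243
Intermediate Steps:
N(g, f) = f + g
Y(N(-8, -12), 174) - 1*(-46069) = 174 - 1*(-46069) = 174 + 46069 = 46243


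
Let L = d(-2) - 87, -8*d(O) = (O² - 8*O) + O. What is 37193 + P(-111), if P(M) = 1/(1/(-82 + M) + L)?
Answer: 2562782893/68905 ≈ 37193.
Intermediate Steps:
d(O) = -O²/8 + 7*O/8 (d(O) = -((O² - 8*O) + O)/8 = -(O² - 7*O)/8 = -O²/8 + 7*O/8)
L = -357/4 (L = (⅛)*(-2)*(7 - 1*(-2)) - 87 = (⅛)*(-2)*(7 + 2) - 87 = (⅛)*(-2)*9 - 87 = -9/4 - 87 = -357/4 ≈ -89.250)
P(M) = 1/(-357/4 + 1/(-82 + M)) (P(M) = 1/(1/(-82 + M) - 357/4) = 1/(-357/4 + 1/(-82 + M)))
37193 + P(-111) = 37193 + 4*(82 - 1*(-111))/(-29278 + 357*(-111)) = 37193 + 4*(82 + 111)/(-29278 - 39627) = 37193 + 4*193/(-68905) = 37193 + 4*(-1/68905)*193 = 37193 - 772/68905 = 2562782893/68905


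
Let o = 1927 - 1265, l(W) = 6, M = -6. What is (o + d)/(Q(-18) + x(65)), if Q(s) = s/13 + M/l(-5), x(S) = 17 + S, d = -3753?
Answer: -40183/1035 ≈ -38.824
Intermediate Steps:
Q(s) = -1 + s/13 (Q(s) = s/13 - 6/6 = s*(1/13) - 6*⅙ = s/13 - 1 = -1 + s/13)
o = 662
(o + d)/(Q(-18) + x(65)) = (662 - 3753)/((-1 + (1/13)*(-18)) + (17 + 65)) = -3091/((-1 - 18/13) + 82) = -3091/(-31/13 + 82) = -3091/1035/13 = -3091*13/1035 = -40183/1035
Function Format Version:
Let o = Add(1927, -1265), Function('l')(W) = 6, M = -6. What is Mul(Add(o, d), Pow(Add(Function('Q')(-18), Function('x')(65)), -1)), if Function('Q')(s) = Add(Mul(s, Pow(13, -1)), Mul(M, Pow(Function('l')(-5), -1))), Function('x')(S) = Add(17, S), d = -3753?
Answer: Rational(-40183, 1035) ≈ -38.824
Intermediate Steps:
Function('Q')(s) = Add(-1, Mul(Rational(1, 13), s)) (Function('Q')(s) = Add(Mul(s, Pow(13, -1)), Mul(-6, Pow(6, -1))) = Add(Mul(s, Rational(1, 13)), Mul(-6, Rational(1, 6))) = Add(Mul(Rational(1, 13), s), -1) = Add(-1, Mul(Rational(1, 13), s)))
o = 662
Mul(Add(o, d), Pow(Add(Function('Q')(-18), Function('x')(65)), -1)) = Mul(Add(662, -3753), Pow(Add(Add(-1, Mul(Rational(1, 13), -18)), Add(17, 65)), -1)) = Mul(-3091, Pow(Add(Add(-1, Rational(-18, 13)), 82), -1)) = Mul(-3091, Pow(Add(Rational(-31, 13), 82), -1)) = Mul(-3091, Pow(Rational(1035, 13), -1)) = Mul(-3091, Rational(13, 1035)) = Rational(-40183, 1035)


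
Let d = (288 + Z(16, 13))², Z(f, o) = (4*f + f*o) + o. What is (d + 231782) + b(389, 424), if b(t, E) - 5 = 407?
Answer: 560523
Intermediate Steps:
Z(f, o) = o + 4*f + f*o
b(t, E) = 412 (b(t, E) = 5 + 407 = 412)
d = 328329 (d = (288 + (13 + 4*16 + 16*13))² = (288 + (13 + 64 + 208))² = (288 + 285)² = 573² = 328329)
(d + 231782) + b(389, 424) = (328329 + 231782) + 412 = 560111 + 412 = 560523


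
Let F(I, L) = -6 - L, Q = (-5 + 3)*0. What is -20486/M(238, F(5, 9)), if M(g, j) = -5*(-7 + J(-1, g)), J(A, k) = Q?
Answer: -20486/35 ≈ -585.31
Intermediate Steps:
Q = 0 (Q = -2*0 = 0)
J(A, k) = 0
M(g, j) = 35 (M(g, j) = -5*(-7 + 0) = -5*(-7) = 35)
-20486/M(238, F(5, 9)) = -20486/35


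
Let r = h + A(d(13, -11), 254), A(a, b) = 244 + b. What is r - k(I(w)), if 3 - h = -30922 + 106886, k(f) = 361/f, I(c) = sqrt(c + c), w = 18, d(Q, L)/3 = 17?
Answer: -453139/6 ≈ -75523.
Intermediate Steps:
d(Q, L) = 51 (d(Q, L) = 3*17 = 51)
I(c) = sqrt(2)*sqrt(c) (I(c) = sqrt(2*c) = sqrt(2)*sqrt(c))
h = -75961 (h = 3 - (-30922 + 106886) = 3 - 1*75964 = 3 - 75964 = -75961)
r = -75463 (r = -75961 + (244 + 254) = -75961 + 498 = -75463)
r - k(I(w)) = -75463 - 361/(sqrt(2)*sqrt(18)) = -75463 - 361/(sqrt(2)*(3*sqrt(2))) = -75463 - 361/6 = -453139/6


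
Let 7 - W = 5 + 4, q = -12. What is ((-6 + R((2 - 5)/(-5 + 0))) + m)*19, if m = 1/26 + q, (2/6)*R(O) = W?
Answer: -11837/26 ≈ -455.27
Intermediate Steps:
W = -2 (W = 7 - (5 + 4) = 7 - 1*9 = 7 - 9 = -2)
R(O) = -6 (R(O) = 3*(-2) = -6)
m = -311/26 (m = 1/26 - 12 = -311/26 ≈ -11.962)
((-6 + R((2 - 5)/(-5 + 0))) + m)*19 = ((-6 - 6) - 311/26)*19 = (-12 - 311/26)*19 = -623/26*19 = -11837/26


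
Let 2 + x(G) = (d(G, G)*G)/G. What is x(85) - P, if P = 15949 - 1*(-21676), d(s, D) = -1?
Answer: -37628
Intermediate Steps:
P = 37625 (P = 15949 + 21676 = 37625)
x(G) = -3 (x(G) = -2 + (-G)/G = -2 - 1 = -3)
x(85) - P = -3 - 1*37625 = -3 - 37625 = -37628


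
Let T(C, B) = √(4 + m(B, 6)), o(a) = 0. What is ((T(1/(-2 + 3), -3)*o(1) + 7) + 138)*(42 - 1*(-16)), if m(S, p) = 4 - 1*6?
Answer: 8410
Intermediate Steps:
m(S, p) = -2 (m(S, p) = 4 - 6 = -2)
T(C, B) = √2 (T(C, B) = √(4 - 2) = √2)
((T(1/(-2 + 3), -3)*o(1) + 7) + 138)*(42 - 1*(-16)) = ((√2*0 + 7) + 138)*(42 - 1*(-16)) = ((0 + 7) + 138)*(42 + 16) = (7 + 138)*58 = 145*58 = 8410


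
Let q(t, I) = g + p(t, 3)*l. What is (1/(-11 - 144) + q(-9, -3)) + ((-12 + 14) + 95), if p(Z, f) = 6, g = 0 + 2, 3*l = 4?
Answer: 16584/155 ≈ 106.99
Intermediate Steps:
l = 4/3 (l = (⅓)*4 = 4/3 ≈ 1.3333)
g = 2
q(t, I) = 10 (q(t, I) = 2 + 6*(4/3) = 2 + 8 = 10)
(1/(-11 - 144) + q(-9, -3)) + ((-12 + 14) + 95) = (1/(-11 - 144) + 10) + ((-12 + 14) + 95) = (1/(-155) + 10) + (2 + 95) = (-1/155 + 10) + 97 = 1549/155 + 97 = 16584/155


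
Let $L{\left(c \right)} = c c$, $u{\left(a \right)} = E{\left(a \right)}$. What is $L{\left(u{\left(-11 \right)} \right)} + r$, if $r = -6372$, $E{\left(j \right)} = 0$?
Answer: $-6372$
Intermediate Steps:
$u{\left(a \right)} = 0$
$L{\left(c \right)} = c^{2}$
$L{\left(u{\left(-11 \right)} \right)} + r = 0^{2} - 6372 = 0 - 6372 = -6372$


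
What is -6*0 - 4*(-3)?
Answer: 12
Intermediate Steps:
-6*0 - 4*(-3) = 0 + 12 = 12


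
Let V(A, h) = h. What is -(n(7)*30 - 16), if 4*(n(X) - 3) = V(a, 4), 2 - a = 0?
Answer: -104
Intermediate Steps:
a = 2 (a = 2 - 1*0 = 2 + 0 = 2)
n(X) = 4 (n(X) = 3 + (¼)*4 = 3 + 1 = 4)
-(n(7)*30 - 16) = -(4*30 - 16) = -(120 - 16) = -1*104 = -104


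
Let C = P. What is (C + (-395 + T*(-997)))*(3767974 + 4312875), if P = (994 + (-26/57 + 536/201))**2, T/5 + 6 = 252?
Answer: -683408074731529/361 ≈ -1.8931e+12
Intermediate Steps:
T = 1230 (T = -30 + 5*252 = -30 + 1260 = 1230)
P = 358269184/361 (P = (994 + (-26*1/57 + 536*(1/201)))**2 = (994 + (-26/57 + 8/3))**2 = (994 + 42/19)**2 = (18928/19)**2 = 358269184/361 ≈ 9.9244e+5)
C = 358269184/361 ≈ 9.9244e+5
(C + (-395 + T*(-997)))*(3767974 + 4312875) = (358269184/361 + (-395 + 1230*(-997)))*(3767974 + 4312875) = (358269184/361 + (-395 - 1226310))*8080849 = (358269184/361 - 1226705)*8080849 = -84571321/361*8080849 = -683408074731529/361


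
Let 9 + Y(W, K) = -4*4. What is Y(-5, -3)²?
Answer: 625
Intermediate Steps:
Y(W, K) = -25 (Y(W, K) = -9 - 4*4 = -9 - 16 = -25)
Y(-5, -3)² = (-25)² = 625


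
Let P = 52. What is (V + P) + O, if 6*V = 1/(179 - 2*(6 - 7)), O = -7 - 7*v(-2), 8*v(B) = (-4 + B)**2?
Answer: 7331/543 ≈ 13.501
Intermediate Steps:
v(B) = (-4 + B)**2/8
O = -77/2 (O = -7 - 7*(-4 - 2)**2/8 = -7 - 7*(-6)**2/8 = -7 - 7*36/8 = -7 - 7*9/2 = -7 - 63/2 = -77/2 ≈ -38.500)
V = 1/1086 (V = 1/(6*(179 - 2*(6 - 7))) = 1/(6*(179 - 2*(-1))) = 1/(6*(179 + 2)) = (1/6)/181 = (1/6)*(1/181) = 1/1086 ≈ 0.00092081)
(V + P) + O = (1/1086 + 52) - 77/2 = 56473/1086 - 77/2 = 7331/543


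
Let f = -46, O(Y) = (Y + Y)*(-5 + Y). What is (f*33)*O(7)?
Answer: -42504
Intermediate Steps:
O(Y) = 2*Y*(-5 + Y) (O(Y) = (2*Y)*(-5 + Y) = 2*Y*(-5 + Y))
(f*33)*O(7) = (-46*33)*(2*7*(-5 + 7)) = -3036*7*2 = -1518*28 = -42504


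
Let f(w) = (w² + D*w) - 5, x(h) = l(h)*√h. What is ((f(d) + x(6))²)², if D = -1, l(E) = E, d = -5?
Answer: 1247281 + 504600*√6 ≈ 2.4833e+6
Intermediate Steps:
x(h) = h^(3/2) (x(h) = h*√h = h^(3/2))
f(w) = -5 + w² - w (f(w) = (w² - w) - 5 = -5 + w² - w)
((f(d) + x(6))²)² = (((-5 + (-5)² - 1*(-5)) + 6^(3/2))²)² = (((-5 + 25 + 5) + 6*√6)²)² = ((25 + 6*√6)²)² = (25 + 6*√6)⁴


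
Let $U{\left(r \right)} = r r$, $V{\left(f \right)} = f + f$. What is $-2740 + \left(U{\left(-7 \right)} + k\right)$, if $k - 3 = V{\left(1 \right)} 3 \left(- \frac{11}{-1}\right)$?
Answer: $-2622$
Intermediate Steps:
$V{\left(f \right)} = 2 f$
$k = 69$ ($k = 3 + 2 \cdot 1 \cdot 3 \left(- \frac{11}{-1}\right) = 3 + 2 \cdot 3 \left(\left(-11\right) \left(-1\right)\right) = 3 + 6 \cdot 11 = 3 + 66 = 69$)
$U{\left(r \right)} = r^{2}$
$-2740 + \left(U{\left(-7 \right)} + k\right) = -2740 + \left(\left(-7\right)^{2} + 69\right) = -2740 + \left(49 + 69\right) = -2740 + 118 = -2622$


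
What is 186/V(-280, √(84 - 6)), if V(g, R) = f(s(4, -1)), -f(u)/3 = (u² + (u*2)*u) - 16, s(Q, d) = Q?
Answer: -31/16 ≈ -1.9375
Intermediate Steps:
f(u) = 48 - 9*u² (f(u) = -3*((u² + (u*2)*u) - 16) = -3*((u² + (2*u)*u) - 16) = -3*((u² + 2*u²) - 16) = -3*(3*u² - 16) = -3*(-16 + 3*u²) = 48 - 9*u²)
V(g, R) = -96 (V(g, R) = 48 - 9*4² = 48 - 9*16 = 48 - 144 = -96)
186/V(-280, √(84 - 6)) = 186/(-96) = 186*(-1/96) = -31/16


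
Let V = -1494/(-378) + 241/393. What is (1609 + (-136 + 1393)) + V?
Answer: 7896926/2751 ≈ 2870.6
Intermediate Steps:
V = 12560/2751 (V = -1494*(-1/378) + 241*(1/393) = 83/21 + 241/393 = 12560/2751 ≈ 4.5656)
(1609 + (-136 + 1393)) + V = (1609 + (-136 + 1393)) + 12560/2751 = (1609 + 1257) + 12560/2751 = 2866 + 12560/2751 = 7896926/2751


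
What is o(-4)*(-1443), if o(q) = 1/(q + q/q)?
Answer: 481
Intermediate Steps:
o(q) = 1/(1 + q) (o(q) = 1/(q + 1) = 1/(1 + q))
o(-4)*(-1443) = -1443/(1 - 4) = -1443/(-3) = -1/3*(-1443) = 481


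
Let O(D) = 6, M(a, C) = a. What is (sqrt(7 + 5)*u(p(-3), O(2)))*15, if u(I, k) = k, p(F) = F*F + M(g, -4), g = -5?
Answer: 180*sqrt(3) ≈ 311.77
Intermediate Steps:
p(F) = -5 + F**2 (p(F) = F*F - 5 = F**2 - 5 = -5 + F**2)
(sqrt(7 + 5)*u(p(-3), O(2)))*15 = (sqrt(7 + 5)*6)*15 = (sqrt(12)*6)*15 = ((2*sqrt(3))*6)*15 = (12*sqrt(3))*15 = 180*sqrt(3)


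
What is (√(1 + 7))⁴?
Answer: 64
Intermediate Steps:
(√(1 + 7))⁴ = (√8)⁴ = (2*√2)⁴ = 64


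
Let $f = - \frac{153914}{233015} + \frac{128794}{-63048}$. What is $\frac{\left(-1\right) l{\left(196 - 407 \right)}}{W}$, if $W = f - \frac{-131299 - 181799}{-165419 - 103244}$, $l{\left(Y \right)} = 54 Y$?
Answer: $- \frac{316702086192182520}{107533017801803} \approx -2945.2$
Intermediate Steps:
$f = - \frac{279682421}{103458660}$ ($f = \left(-153914\right) \frac{1}{233015} + 128794 \left(- \frac{1}{63048}\right) = - \frac{153914}{233015} - \frac{907}{444} = - \frac{279682421}{103458660} \approx -2.7033$)
$W = - \frac{107533017801803}{27795513971580}$ ($W = - \frac{279682421}{103458660} - \frac{-131299 - 181799}{-165419 - 103244} = - \frac{279682421}{103458660} - - \frac{313098}{-268663} = - \frac{279682421}{103458660} - \left(-313098\right) \left(- \frac{1}{268663}\right) = - \frac{279682421}{103458660} - \frac{313098}{268663} = - \frac{107533017801803}{27795513971580} \approx -3.8687$)
$\frac{\left(-1\right) l{\left(196 - 407 \right)}}{W} = \frac{\left(-1\right) 54 \left(196 - 407\right)}{- \frac{107533017801803}{27795513971580}} = - 54 \left(196 - 407\right) \left(- \frac{27795513971580}{107533017801803}\right) = - 54 \left(-211\right) \left(- \frac{27795513971580}{107533017801803}\right) = \left(-1\right) \left(-11394\right) \left(- \frac{27795513971580}{107533017801803}\right) = 11394 \left(- \frac{27795513971580}{107533017801803}\right) = - \frac{316702086192182520}{107533017801803}$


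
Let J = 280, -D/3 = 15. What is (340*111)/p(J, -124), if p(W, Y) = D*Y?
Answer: 629/93 ≈ 6.7634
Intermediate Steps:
D = -45 (D = -3*15 = -45)
p(W, Y) = -45*Y
(340*111)/p(J, -124) = (340*111)/((-45*(-124))) = 37740/5580 = 37740*(1/5580) = 629/93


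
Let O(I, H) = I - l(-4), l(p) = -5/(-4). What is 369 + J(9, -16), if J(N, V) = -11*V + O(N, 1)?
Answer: 2211/4 ≈ 552.75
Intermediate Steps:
l(p) = 5/4 (l(p) = -5*(-¼) = 5/4)
O(I, H) = -5/4 + I (O(I, H) = I - 1*5/4 = I - 5/4 = -5/4 + I)
J(N, V) = -5/4 + N - 11*V (J(N, V) = -11*V + (-5/4 + N) = -5/4 + N - 11*V)
369 + J(9, -16) = 369 + (-5/4 + 9 - 11*(-16)) = 369 + (-5/4 + 9 + 176) = 369 + 735/4 = 2211/4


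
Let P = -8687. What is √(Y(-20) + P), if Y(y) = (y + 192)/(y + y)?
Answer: 9*I*√10730/10 ≈ 93.227*I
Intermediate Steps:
Y(y) = (192 + y)/(2*y) (Y(y) = (192 + y)/((2*y)) = (192 + y)*(1/(2*y)) = (192 + y)/(2*y))
√(Y(-20) + P) = √((½)*(192 - 20)/(-20) - 8687) = √((½)*(-1/20)*172 - 8687) = √(-43/10 - 8687) = √(-86913/10) = 9*I*√10730/10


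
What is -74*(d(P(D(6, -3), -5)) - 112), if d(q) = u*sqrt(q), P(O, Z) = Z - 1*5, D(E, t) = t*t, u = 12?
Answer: 8288 - 888*I*sqrt(10) ≈ 8288.0 - 2808.1*I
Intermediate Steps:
D(E, t) = t**2
P(O, Z) = -5 + Z (P(O, Z) = Z - 5 = -5 + Z)
d(q) = 12*sqrt(q)
-74*(d(P(D(6, -3), -5)) - 112) = -74*(12*sqrt(-5 - 5) - 112) = -74*(12*sqrt(-10) - 112) = -74*(12*(I*sqrt(10)) - 112) = -74*(12*I*sqrt(10) - 112) = -74*(-112 + 12*I*sqrt(10)) = 8288 - 888*I*sqrt(10)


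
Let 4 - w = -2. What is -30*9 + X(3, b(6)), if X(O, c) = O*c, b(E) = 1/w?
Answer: -539/2 ≈ -269.50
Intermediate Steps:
w = 6 (w = 4 - 1*(-2) = 4 + 2 = 6)
b(E) = ⅙ (b(E) = 1/6 = ⅙)
-30*9 + X(3, b(6)) = -30*9 + 3*(⅙) = -270 + ½ = -539/2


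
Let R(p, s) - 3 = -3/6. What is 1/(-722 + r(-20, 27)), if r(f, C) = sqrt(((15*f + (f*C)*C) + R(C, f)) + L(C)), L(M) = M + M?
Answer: -1444/1072215 - I*sqrt(59294)/1072215 ≈ -0.0013467 - 0.0002271*I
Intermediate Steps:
L(M) = 2*M
R(p, s) = 5/2 (R(p, s) = 3 - 3/6 = 3 - 3*1/6 = 3 - 1/2 = 5/2)
r(f, C) = sqrt(5/2 + 2*C + 15*f + f*C**2) (r(f, C) = sqrt(((15*f + (f*C)*C) + 5/2) + 2*C) = sqrt(((15*f + (C*f)*C) + 5/2) + 2*C) = sqrt(((15*f + f*C**2) + 5/2) + 2*C) = sqrt((5/2 + 15*f + f*C**2) + 2*C) = sqrt(5/2 + 2*C + 15*f + f*C**2))
1/(-722 + r(-20, 27)) = 1/(-722 + sqrt(10 + 8*27 + 60*(-20) + 4*(-20)*27**2)/2) = 1/(-722 + sqrt(10 + 216 - 1200 + 4*(-20)*729)/2) = 1/(-722 + sqrt(10 + 216 - 1200 - 58320)/2) = 1/(-722 + sqrt(-59294)/2) = 1/(-722 + (I*sqrt(59294))/2) = 1/(-722 + I*sqrt(59294)/2)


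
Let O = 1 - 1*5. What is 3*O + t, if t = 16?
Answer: 4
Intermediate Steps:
O = -4 (O = 1 - 5 = -4)
3*O + t = 3*(-4) + 16 = -12 + 16 = 4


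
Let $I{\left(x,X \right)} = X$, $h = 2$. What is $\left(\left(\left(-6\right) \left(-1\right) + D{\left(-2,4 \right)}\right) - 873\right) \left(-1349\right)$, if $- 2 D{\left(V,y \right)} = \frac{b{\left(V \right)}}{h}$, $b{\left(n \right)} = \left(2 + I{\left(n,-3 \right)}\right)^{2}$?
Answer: $\frac{4679681}{4} \approx 1.1699 \cdot 10^{6}$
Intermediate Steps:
$b{\left(n \right)} = 1$ ($b{\left(n \right)} = \left(2 - 3\right)^{2} = \left(-1\right)^{2} = 1$)
$D{\left(V,y \right)} = - \frac{1}{4}$ ($D{\left(V,y \right)} = - \frac{1 \cdot \frac{1}{2}}{2} = \left(- \frac{1}{2}\right) \frac{1}{2} = - \frac{1}{4}$)
$\left(\left(\left(-6\right) \left(-1\right) + D{\left(-2,4 \right)}\right) - 873\right) \left(-1349\right) = \left(\left(\left(-6\right) \left(-1\right) - \frac{1}{4}\right) - 873\right) \left(-1349\right) = \left(\left(6 - \frac{1}{4}\right) - 873\right) \left(-1349\right) = \left(\frac{23}{4} - 873\right) \left(-1349\right) = \left(- \frac{3469}{4}\right) \left(-1349\right) = \frac{4679681}{4}$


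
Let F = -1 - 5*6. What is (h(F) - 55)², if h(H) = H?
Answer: 7396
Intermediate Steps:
F = -31 (F = -1 - 30 = -31)
(h(F) - 55)² = (-31 - 55)² = (-86)² = 7396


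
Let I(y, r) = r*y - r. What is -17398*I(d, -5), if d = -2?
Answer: -260970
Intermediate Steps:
I(y, r) = -r + r*y
-17398*I(d, -5) = -(-86990)*(-1 - 2) = -(-86990)*(-3) = -17398*15 = -260970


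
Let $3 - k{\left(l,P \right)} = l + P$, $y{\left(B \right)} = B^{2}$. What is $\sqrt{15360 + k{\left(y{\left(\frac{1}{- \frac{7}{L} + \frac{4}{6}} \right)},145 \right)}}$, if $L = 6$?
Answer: $\sqrt{15214} \approx 123.35$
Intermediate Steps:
$k{\left(l,P \right)} = 3 - P - l$ ($k{\left(l,P \right)} = 3 - \left(l + P\right) = 3 - \left(P + l\right) = 3 - P - l$)
$\sqrt{15360 + k{\left(y{\left(\frac{1}{- \frac{7}{L} + \frac{4}{6}} \right)},145 \right)}} = \sqrt{15360 - \left(142 + \left(\frac{1}{- \frac{7}{6} + \frac{4}{6}}\right)^{2}\right)} = \sqrt{15360 - \left(142 + \left(\frac{1}{\left(-7\right) \frac{1}{6} + 4 \cdot \frac{1}{6}}\right)^{2}\right)} = \sqrt{15360 - \left(142 + \left(\frac{1}{- \frac{7}{6} + \frac{2}{3}}\right)^{2}\right)} = \sqrt{15360 - \left(142 + \left(\frac{1}{- \frac{1}{2}}\right)^{2}\right)} = \sqrt{15360 - 146} = \sqrt{15214}$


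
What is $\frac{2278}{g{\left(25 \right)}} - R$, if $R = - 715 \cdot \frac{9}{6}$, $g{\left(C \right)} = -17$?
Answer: $\frac{1877}{2} \approx 938.5$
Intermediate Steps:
$R = - \frac{2145}{2}$ ($R = - 715 \cdot 9 \cdot \frac{1}{6} = \left(-715\right) \frac{3}{2} = - \frac{2145}{2} \approx -1072.5$)
$\frac{2278}{g{\left(25 \right)}} - R = \frac{2278}{-17} - - \frac{2145}{2} = 2278 \left(- \frac{1}{17}\right) + \frac{2145}{2} = -134 + \frac{2145}{2} = \frac{1877}{2}$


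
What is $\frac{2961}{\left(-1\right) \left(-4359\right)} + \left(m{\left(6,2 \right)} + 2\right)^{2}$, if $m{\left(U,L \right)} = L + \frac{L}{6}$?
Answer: $\frac{254440}{13077} \approx 19.457$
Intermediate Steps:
$m{\left(U,L \right)} = \frac{7 L}{6}$ ($m{\left(U,L \right)} = L + L \frac{1}{6} = L + \frac{L}{6} = \frac{7 L}{6}$)
$\frac{2961}{\left(-1\right) \left(-4359\right)} + \left(m{\left(6,2 \right)} + 2\right)^{2} = \frac{2961}{\left(-1\right) \left(-4359\right)} + \left(\frac{7}{6} \cdot 2 + 2\right)^{2} = \frac{2961}{4359} + \left(\frac{7}{3} + 2\right)^{2} = 2961 \cdot \frac{1}{4359} + \left(\frac{13}{3}\right)^{2} = \frac{987}{1453} + \frac{169}{9} = \frac{254440}{13077}$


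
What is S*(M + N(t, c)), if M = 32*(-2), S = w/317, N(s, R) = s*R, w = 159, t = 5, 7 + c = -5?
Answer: -19716/317 ≈ -62.196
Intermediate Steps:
c = -12 (c = -7 - 5 = -12)
N(s, R) = R*s
S = 159/317 ≈ 0.50158
M = -64
S*(M + N(t, c)) = 159*(-64 - 12*5)/317 = 159*(-64 - 60)/317 = (159/317)*(-124) = -19716/317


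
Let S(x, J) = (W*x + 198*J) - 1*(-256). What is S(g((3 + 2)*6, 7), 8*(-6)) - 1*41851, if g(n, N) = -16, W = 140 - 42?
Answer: -52667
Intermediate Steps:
W = 98
S(x, J) = 256 + 98*x + 198*J (S(x, J) = (98*x + 198*J) - 1*(-256) = (98*x + 198*J) + 256 = 256 + 98*x + 198*J)
S(g((3 + 2)*6, 7), 8*(-6)) - 1*41851 = (256 + 98*(-16) + 198*(8*(-6))) - 1*41851 = (256 - 1568 + 198*(-48)) - 41851 = (256 - 1568 - 9504) - 41851 = -10816 - 41851 = -52667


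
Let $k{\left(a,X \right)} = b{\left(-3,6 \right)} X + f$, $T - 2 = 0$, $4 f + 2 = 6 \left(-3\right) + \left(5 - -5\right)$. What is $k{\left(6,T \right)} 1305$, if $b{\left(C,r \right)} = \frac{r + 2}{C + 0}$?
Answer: $- \frac{20445}{2} \approx -10223.0$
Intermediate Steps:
$f = - \frac{5}{2}$ ($f = - \frac{1}{2} + \frac{6 \left(-3\right) + \left(5 - -5\right)}{4} = - \frac{1}{2} + \frac{-18 + \left(5 + 5\right)}{4} = - \frac{1}{2} + \frac{-18 + 10}{4} = - \frac{1}{2} + \frac{1}{4} \left(-8\right) = - \frac{1}{2} - 2 = - \frac{5}{2} \approx -2.5$)
$T = 2$ ($T = 2 + 0 = 2$)
$b{\left(C,r \right)} = \frac{2 + r}{C}$
$k{\left(a,X \right)} = - \frac{5}{2} - \frac{8 X}{3}$ ($k{\left(a,X \right)} = \frac{2 + 6}{-3} X - \frac{5}{2} = \left(- \frac{1}{3}\right) 8 X - \frac{5}{2} = - \frac{8 X}{3} - \frac{5}{2} = - \frac{5}{2} - \frac{8 X}{3}$)
$k{\left(6,T \right)} 1305 = \left(- \frac{5}{2} - \frac{16}{3}\right) 1305 = \left(- \frac{47}{6}\right) 1305 = - \frac{20445}{2}$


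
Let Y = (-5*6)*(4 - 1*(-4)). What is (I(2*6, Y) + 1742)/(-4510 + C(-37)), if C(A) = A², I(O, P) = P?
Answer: -1502/3141 ≈ -0.47819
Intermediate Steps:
Y = -240 (Y = -30*(4 + 4) = -30*8 = -240)
(I(2*6, Y) + 1742)/(-4510 + C(-37)) = (-240 + 1742)/(-4510 + (-37)²) = 1502/(-4510 + 1369) = 1502/(-3141) = 1502*(-1/3141) = -1502/3141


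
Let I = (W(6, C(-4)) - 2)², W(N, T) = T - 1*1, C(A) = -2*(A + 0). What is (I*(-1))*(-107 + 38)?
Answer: 1725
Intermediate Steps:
C(A) = -2*A
W(N, T) = -1 + T (W(N, T) = T - 1 = -1 + T)
I = 25 (I = ((-1 - 2*(-4)) - 2)² = ((-1 + 8) - 2)² = (7 - 2)² = 5² = 25)
(I*(-1))*(-107 + 38) = (25*(-1))*(-107 + 38) = -25*(-69) = 1725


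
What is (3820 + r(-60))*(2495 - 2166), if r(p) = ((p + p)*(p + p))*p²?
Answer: 17056616780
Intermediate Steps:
r(p) = 4*p⁴ (r(p) = ((2*p)*(2*p))*p² = (4*p²)*p² = 4*p⁴)
(3820 + r(-60))*(2495 - 2166) = (3820 + 4*(-60)⁴)*(2495 - 2166) = (3820 + 4*12960000)*329 = (3820 + 51840000)*329 = 51843820*329 = 17056616780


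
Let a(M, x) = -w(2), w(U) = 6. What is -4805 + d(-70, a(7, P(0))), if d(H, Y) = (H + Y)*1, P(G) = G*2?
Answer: -4881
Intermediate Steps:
P(G) = 2*G
a(M, x) = -6 (a(M, x) = -1*6 = -6)
d(H, Y) = H + Y
-4805 + d(-70, a(7, P(0))) = -4805 + (-70 - 6) = -4805 - 76 = -4881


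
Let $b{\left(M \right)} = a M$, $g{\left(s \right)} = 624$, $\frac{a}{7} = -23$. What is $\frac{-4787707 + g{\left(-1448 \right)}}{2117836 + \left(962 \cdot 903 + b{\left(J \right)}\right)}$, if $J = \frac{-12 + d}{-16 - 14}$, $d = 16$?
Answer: $- \frac{10258035}{6399736} \approx -1.6029$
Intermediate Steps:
$a = -161$ ($a = 7 \left(-23\right) = -161$)
$J = - \frac{2}{15}$ ($J = \frac{-12 + 16}{-16 - 14} = \frac{4}{-30} = 4 \left(- \frac{1}{30}\right) = - \frac{2}{15} \approx -0.13333$)
$b{\left(M \right)} = - 161 M$
$\frac{-4787707 + g{\left(-1448 \right)}}{2117836 + \left(962 \cdot 903 + b{\left(J \right)}\right)} = \frac{-4787707 + 624}{2117836 + \left(962 \cdot 903 - - \frac{322}{15}\right)} = - \frac{4787083}{2117836 + \left(868686 + \frac{322}{15}\right)} = - \frac{4787083}{2117836 + \frac{13030612}{15}} = - \frac{4787083}{\frac{44798152}{15}} = \left(-4787083\right) \frac{15}{44798152} = - \frac{10258035}{6399736}$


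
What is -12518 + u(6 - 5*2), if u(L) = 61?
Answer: -12457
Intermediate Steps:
-12518 + u(6 - 5*2) = -12518 + 61 = -12457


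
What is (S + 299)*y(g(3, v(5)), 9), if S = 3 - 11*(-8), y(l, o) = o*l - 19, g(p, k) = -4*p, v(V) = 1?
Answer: -49530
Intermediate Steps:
y(l, o) = -19 + l*o (y(l, o) = l*o - 19 = -19 + l*o)
S = 91 (S = 3 + 88 = 91)
(S + 299)*y(g(3, v(5)), 9) = (91 + 299)*(-19 - 4*3*9) = 390*(-19 - 12*9) = 390*(-19 - 108) = 390*(-127) = -49530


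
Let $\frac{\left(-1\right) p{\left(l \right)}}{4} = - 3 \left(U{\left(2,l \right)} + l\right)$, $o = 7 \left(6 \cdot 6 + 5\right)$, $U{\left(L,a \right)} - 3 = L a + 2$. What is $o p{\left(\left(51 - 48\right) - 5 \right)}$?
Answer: $-3444$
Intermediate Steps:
$U{\left(L,a \right)} = 5 + L a$ ($U{\left(L,a \right)} = 3 + \left(L a + 2\right) = 3 + \left(2 + L a\right) = 5 + L a$)
$o = 287$ ($o = 7 \left(36 + 5\right) = 7 \cdot 41 = 287$)
$p{\left(l \right)} = 60 + 36 l$ ($p{\left(l \right)} = - 4 \left(- 3 \left(\left(5 + 2 l\right) + l\right)\right) = - 4 \left(- 3 \left(5 + 3 l\right)\right) = - 4 \left(-15 - 9 l\right) = 60 + 36 l$)
$o p{\left(\left(51 - 48\right) - 5 \right)} = 287 \left(60 + 36 \left(\left(51 - 48\right) - 5\right)\right) = 287 \left(60 + 36 \left(3 - 5\right)\right) = 287 \left(60 + 36 \left(-2\right)\right) = 287 \left(60 - 72\right) = 287 \left(-12\right) = -3444$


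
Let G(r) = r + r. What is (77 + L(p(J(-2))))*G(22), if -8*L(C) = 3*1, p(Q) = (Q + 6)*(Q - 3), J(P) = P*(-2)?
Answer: 6743/2 ≈ 3371.5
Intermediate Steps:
J(P) = -2*P
G(r) = 2*r
p(Q) = (-3 + Q)*(6 + Q) (p(Q) = (6 + Q)*(-3 + Q) = (-3 + Q)*(6 + Q))
L(C) = -3/8
(77 + L(p(J(-2))))*G(22) = (77 - 3/8)*(2*22) = (613/8)*44 = 6743/2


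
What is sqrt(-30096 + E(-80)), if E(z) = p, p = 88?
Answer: 22*I*sqrt(62) ≈ 173.23*I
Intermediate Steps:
E(z) = 88
sqrt(-30096 + E(-80)) = sqrt(-30096 + 88) = sqrt(-30008) = 22*I*sqrt(62)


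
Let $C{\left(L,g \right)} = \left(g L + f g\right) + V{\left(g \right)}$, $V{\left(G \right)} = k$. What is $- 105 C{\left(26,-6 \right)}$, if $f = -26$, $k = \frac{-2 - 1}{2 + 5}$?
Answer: $45$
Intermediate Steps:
$k = - \frac{3}{7} \approx -0.42857$
$V{\left(G \right)} = - \frac{3}{7}$
$C{\left(L,g \right)} = - \frac{3}{7} - 26 g + L g$ ($C{\left(L,g \right)} = \left(g L - 26 g\right) - \frac{3}{7} = \left(L g - 26 g\right) - \frac{3}{7} = \left(- 26 g + L g\right) - \frac{3}{7} = - \frac{3}{7} - 26 g + L g$)
$- 105 C{\left(26,-6 \right)} = - 105 \left(- \frac{3}{7} - -156 + 26 \left(-6\right)\right) = - 105 \left(- \frac{3}{7} + 156 - 156\right) = \left(-105\right) \left(- \frac{3}{7}\right) = 45$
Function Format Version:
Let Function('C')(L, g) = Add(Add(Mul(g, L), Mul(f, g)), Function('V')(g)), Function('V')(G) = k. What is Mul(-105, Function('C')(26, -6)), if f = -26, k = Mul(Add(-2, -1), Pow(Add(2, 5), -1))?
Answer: 45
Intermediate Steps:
k = Rational(-3, 7) (k = Mul(-3, Pow(7, -1)) = Mul(-3, Rational(1, 7)) = Rational(-3, 7) ≈ -0.42857)
Function('V')(G) = Rational(-3, 7)
Function('C')(L, g) = Add(Rational(-3, 7), Mul(-26, g), Mul(L, g)) (Function('C')(L, g) = Add(Add(Mul(g, L), Mul(-26, g)), Rational(-3, 7)) = Add(Add(Mul(L, g), Mul(-26, g)), Rational(-3, 7)) = Add(Add(Mul(-26, g), Mul(L, g)), Rational(-3, 7)) = Add(Rational(-3, 7), Mul(-26, g), Mul(L, g)))
Mul(-105, Function('C')(26, -6)) = Mul(-105, Add(Rational(-3, 7), Mul(-26, -6), Mul(26, -6))) = Mul(-105, Add(Rational(-3, 7), 156, -156)) = Mul(-105, Rational(-3, 7)) = 45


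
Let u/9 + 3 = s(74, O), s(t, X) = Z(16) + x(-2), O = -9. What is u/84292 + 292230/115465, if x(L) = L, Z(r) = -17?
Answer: 2460978909/973277578 ≈ 2.5285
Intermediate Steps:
s(t, X) = -19 (s(t, X) = -17 - 2 = -19)
u = -198 (u = -27 + 9*(-19) = -27 - 171 = -198)
u/84292 + 292230/115465 = -198/84292 + 292230/115465 = -198*1/84292 + 292230*(1/115465) = -99/42146 + 58446/23093 = 2460978909/973277578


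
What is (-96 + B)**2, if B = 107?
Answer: 121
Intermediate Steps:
(-96 + B)**2 = (-96 + 107)**2 = 11**2 = 121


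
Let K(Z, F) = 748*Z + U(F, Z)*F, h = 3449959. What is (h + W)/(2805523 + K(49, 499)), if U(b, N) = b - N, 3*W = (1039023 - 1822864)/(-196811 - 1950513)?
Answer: 22224540062989/19755756581700 ≈ 1.1250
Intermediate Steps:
W = 783841/6441972 (W = ((1039023 - 1822864)/(-196811 - 1950513))/3 = (-783841/(-2147324))/3 = (-783841*(-1/2147324))/3 = (⅓)*(783841/2147324) = 783841/6441972 ≈ 0.12168)
K(Z, F) = 748*Z + F*(F - Z) (K(Z, F) = 748*Z + (F - Z)*F = 748*Z + F*(F - Z))
(h + W)/(2805523 + K(49, 499)) = (3449959 + 783841/6441972)/(2805523 + (748*49 + 499*(499 - 1*49))) = 22224540062989/(6441972*(2805523 + (36652 + 499*(499 - 49)))) = 22224540062989/(6441972*(2805523 + (36652 + 499*450))) = 22224540062989/(6441972*(2805523 + (36652 + 224550))) = 22224540062989/(6441972*(2805523 + 261202)) = (22224540062989/6441972)/3066725 = (22224540062989/6441972)*(1/3066725) = 22224540062989/19755756581700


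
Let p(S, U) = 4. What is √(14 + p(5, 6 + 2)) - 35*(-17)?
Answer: 595 + 3*√2 ≈ 599.24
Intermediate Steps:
√(14 + p(5, 6 + 2)) - 35*(-17) = √(14 + 4) - 35*(-17) = √18 + 595 = 3*√2 + 595 = 595 + 3*√2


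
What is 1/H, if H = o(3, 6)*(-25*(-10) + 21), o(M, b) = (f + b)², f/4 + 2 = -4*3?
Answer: 1/677500 ≈ 1.4760e-6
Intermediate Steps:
f = -56 (f = -8 + 4*(-4*3) = -8 + 4*(-12) = -8 - 48 = -56)
o(M, b) = (-56 + b)²
H = 677500 (H = (-56 + 6)²*(-25*(-10) + 21) = (-50)²*(250 + 21) = 2500*271 = 677500)
1/H = 1/677500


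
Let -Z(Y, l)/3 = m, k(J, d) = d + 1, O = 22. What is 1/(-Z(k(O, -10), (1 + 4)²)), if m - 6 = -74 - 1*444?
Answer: -1/1536 ≈ -0.00065104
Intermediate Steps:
k(J, d) = 1 + d
m = -512 (m = 6 + (-74 - 1*444) = 6 + (-74 - 444) = 6 - 518 = -512)
Z(Y, l) = 1536 (Z(Y, l) = -3*(-512) = 1536)
1/(-Z(k(O, -10), (1 + 4)²)) = 1/(-1*1536) = 1/(-1536) = -1/1536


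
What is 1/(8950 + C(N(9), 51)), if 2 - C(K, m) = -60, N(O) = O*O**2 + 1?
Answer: 1/9012 ≈ 0.00011096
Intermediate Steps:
N(O) = 1 + O**3 (N(O) = O**3 + 1 = 1 + O**3)
C(K, m) = 62 (C(K, m) = 2 - 1*(-60) = 2 + 60 = 62)
1/(8950 + C(N(9), 51)) = 1/(8950 + 62) = 1/9012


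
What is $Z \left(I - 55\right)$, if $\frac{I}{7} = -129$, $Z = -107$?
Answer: $102506$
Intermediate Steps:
$I = -903$ ($I = 7 \left(-129\right) = -903$)
$Z \left(I - 55\right) = - 107 \left(-903 - 55\right) = \left(-107\right) \left(-958\right) = 102506$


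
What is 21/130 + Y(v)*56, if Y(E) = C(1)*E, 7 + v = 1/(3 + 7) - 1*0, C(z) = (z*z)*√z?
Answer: -50211/130 ≈ -386.24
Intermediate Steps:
C(z) = z^(5/2) (C(z) = z²*√z = z^(5/2))
v = -69/10 (v = -7 + (1/(3 + 7) - 1*0) = -7 + (1/10 + 0) = -7 + (⅒ + 0) = -7 + ⅒ = -69/10 ≈ -6.9000)
Y(E) = E (Y(E) = 1^(5/2)*E = 1*E = E)
21/130 + Y(v)*56 = 21/130 - 69/10*56 = 21*(1/130) - 1932/5 = 21/130 - 1932/5 = -50211/130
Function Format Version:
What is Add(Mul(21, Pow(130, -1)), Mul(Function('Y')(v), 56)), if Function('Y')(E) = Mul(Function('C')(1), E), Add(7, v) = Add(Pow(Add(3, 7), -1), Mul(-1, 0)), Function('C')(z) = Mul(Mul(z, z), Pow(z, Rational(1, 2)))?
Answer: Rational(-50211, 130) ≈ -386.24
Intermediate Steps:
Function('C')(z) = Pow(z, Rational(5, 2)) (Function('C')(z) = Mul(Pow(z, 2), Pow(z, Rational(1, 2))) = Pow(z, Rational(5, 2)))
v = Rational(-69, 10) (v = Add(-7, Add(Pow(Add(3, 7), -1), Mul(-1, 0))) = Add(-7, Add(Pow(10, -1), 0)) = Add(-7, Add(Rational(1, 10), 0)) = Add(-7, Rational(1, 10)) = Rational(-69, 10) ≈ -6.9000)
Function('Y')(E) = E (Function('Y')(E) = Mul(Pow(1, Rational(5, 2)), E) = Mul(1, E) = E)
Add(Mul(21, Pow(130, -1)), Mul(Function('Y')(v), 56)) = Add(Mul(21, Pow(130, -1)), Mul(Rational(-69, 10), 56)) = Add(Mul(21, Rational(1, 130)), Rational(-1932, 5)) = Add(Rational(21, 130), Rational(-1932, 5)) = Rational(-50211, 130)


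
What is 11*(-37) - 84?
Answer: -491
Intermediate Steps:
11*(-37) - 84 = -407 - 84 = -491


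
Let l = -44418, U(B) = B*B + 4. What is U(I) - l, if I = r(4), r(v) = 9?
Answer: 44503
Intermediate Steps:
I = 9
U(B) = 4 + B**2 (U(B) = B**2 + 4 = 4 + B**2)
U(I) - l = (4 + 9**2) - 1*(-44418) = (4 + 81) + 44418 = 85 + 44418 = 44503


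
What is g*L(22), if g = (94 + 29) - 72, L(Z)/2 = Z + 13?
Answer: 3570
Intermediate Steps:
L(Z) = 26 + 2*Z (L(Z) = 2*(Z + 13) = 2*(13 + Z) = 26 + 2*Z)
g = 51 (g = 123 - 72 = 51)
g*L(22) = 51*(26 + 2*22) = 51*(26 + 44) = 51*70 = 3570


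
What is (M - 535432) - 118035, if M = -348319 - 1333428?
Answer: -2335214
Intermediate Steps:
M = -1681747
(M - 535432) - 118035 = (-1681747 - 535432) - 118035 = -2217179 - 118035 = -2335214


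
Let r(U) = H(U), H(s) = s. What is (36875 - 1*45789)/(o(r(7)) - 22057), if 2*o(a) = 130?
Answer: 4457/10996 ≈ 0.40533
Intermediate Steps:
r(U) = U
o(a) = 65 (o(a) = (½)*130 = 65)
(36875 - 1*45789)/(o(r(7)) - 22057) = (36875 - 1*45789)/(65 - 22057) = (36875 - 45789)/(-21992) = -8914*(-1/21992) = 4457/10996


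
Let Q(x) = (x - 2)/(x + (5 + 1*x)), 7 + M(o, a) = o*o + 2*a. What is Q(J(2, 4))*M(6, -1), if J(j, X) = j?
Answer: 0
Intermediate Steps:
M(o, a) = -7 + o² + 2*a (M(o, a) = -7 + (o*o + 2*a) = -7 + (o² + 2*a) = -7 + o² + 2*a)
Q(x) = (-2 + x)/(5 + 2*x) (Q(x) = (-2 + x)/(x + (5 + x)) = (-2 + x)/(5 + 2*x))
Q(J(2, 4))*M(6, -1) = ((-2 + 2)/(5 + 2*2))*(-7 + 6² + 2*(-1)) = (0/(5 + 4))*(-7 + 36 - 2) = (0/9)*27 = ((⅑)*0)*27 = 0*27 = 0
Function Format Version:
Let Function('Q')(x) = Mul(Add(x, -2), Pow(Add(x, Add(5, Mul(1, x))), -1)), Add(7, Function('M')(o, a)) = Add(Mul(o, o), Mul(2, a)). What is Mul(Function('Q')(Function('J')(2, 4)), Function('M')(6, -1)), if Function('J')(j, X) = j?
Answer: 0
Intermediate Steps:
Function('M')(o, a) = Add(-7, Pow(o, 2), Mul(2, a)) (Function('M')(o, a) = Add(-7, Add(Mul(o, o), Mul(2, a))) = Add(-7, Add(Pow(o, 2), Mul(2, a))) = Add(-7, Pow(o, 2), Mul(2, a)))
Function('Q')(x) = Mul(Pow(Add(5, Mul(2, x)), -1), Add(-2, x)) (Function('Q')(x) = Mul(Add(-2, x), Pow(Add(x, Add(5, x)), -1)) = Mul(Add(-2, x), Pow(Add(5, Mul(2, x)), -1)) = Mul(Pow(Add(5, Mul(2, x)), -1), Add(-2, x)))
Mul(Function('Q')(Function('J')(2, 4)), Function('M')(6, -1)) = Mul(Mul(Pow(Add(5, Mul(2, 2)), -1), Add(-2, 2)), Add(-7, Pow(6, 2), Mul(2, -1))) = Mul(Mul(Pow(Add(5, 4), -1), 0), Add(-7, 36, -2)) = Mul(Mul(Pow(9, -1), 0), 27) = Mul(Mul(Rational(1, 9), 0), 27) = Mul(0, 27) = 0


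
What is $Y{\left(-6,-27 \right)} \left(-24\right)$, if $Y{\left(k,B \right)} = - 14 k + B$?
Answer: $-1368$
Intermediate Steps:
$Y{\left(k,B \right)} = B - 14 k$
$Y{\left(-6,-27 \right)} \left(-24\right) = \left(-27 - -84\right) \left(-24\right) = \left(-27 + 84\right) \left(-24\right) = 57 \left(-24\right) = -1368$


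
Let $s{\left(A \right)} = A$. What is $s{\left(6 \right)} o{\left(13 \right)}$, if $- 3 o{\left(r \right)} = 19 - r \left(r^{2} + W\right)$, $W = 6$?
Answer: $4512$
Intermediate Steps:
$o{\left(r \right)} = - \frac{19}{3} + \frac{r \left(6 + r^{2}\right)}{3}$ ($o{\left(r \right)} = - \frac{19 - r \left(r^{2} + 6\right)}{3} = - \frac{19 - r \left(6 + r^{2}\right)}{3} = - \frac{19}{3} + \frac{r \left(6 + r^{2}\right)}{3}$)
$s{\left(6 \right)} o{\left(13 \right)} = 6 \left(- \frac{19}{3} + 2 \cdot 13 + \frac{13^{3}}{3}\right) = 6 \left(- \frac{19}{3} + 26 + \frac{1}{3} \cdot 2197\right) = 6 \left(- \frac{19}{3} + 26 + \frac{2197}{3}\right) = 6 \cdot 752 = 4512$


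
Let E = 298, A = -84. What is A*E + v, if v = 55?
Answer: -24977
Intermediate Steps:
A*E + v = -84*298 + 55 = -25032 + 55 = -24977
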